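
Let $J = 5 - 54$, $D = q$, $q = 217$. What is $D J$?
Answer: $-10633$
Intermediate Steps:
$D = 217$
$J = -49$ ($J = 5 - 54 = -49$)
$D J = 217 \left(-49\right) = -10633$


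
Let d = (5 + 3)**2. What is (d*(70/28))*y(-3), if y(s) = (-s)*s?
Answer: -1440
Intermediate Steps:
y(s) = -s**2
d = 64 (d = 8**2 = 64)
(d*(70/28))*y(-3) = (64*(70/28))*(-1*(-3)**2) = (64*(70*(1/28)))*(-1*9) = (64*(5/2))*(-9) = 160*(-9) = -1440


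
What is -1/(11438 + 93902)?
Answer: -1/105340 ≈ -9.4931e-6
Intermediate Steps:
-1/(11438 + 93902) = -1/105340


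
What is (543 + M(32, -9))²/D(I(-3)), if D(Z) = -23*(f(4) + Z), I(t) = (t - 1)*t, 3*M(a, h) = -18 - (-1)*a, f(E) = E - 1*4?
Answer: -2699449/2484 ≈ -1086.7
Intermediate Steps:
f(E) = -4 + E (f(E) = E - 4 = -4 + E)
M(a, h) = -6 + a/3 (M(a, h) = (-18 - (-1)*a)/3 = (-18 + a)/3 = -6 + a/3)
I(t) = t*(-1 + t) (I(t) = (-1 + t)*t = t*(-1 + t))
D(Z) = -23*Z (D(Z) = -23*((-4 + 4) + Z) = -23*(0 + Z) = -23*Z)
(543 + M(32, -9))²/D(I(-3)) = (543 + (-6 + (⅓)*32))²/((-(-69)*(-1 - 3))) = (543 + (-6 + 32/3))²/((-(-69)*(-4))) = (543 + 14/3)²/((-23*12)) = (1643/3)²/(-276) = (2699449/9)*(-1/276) = -2699449/2484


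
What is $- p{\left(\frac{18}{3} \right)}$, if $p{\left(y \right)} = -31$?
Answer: $31$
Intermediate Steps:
$- p{\left(\frac{18}{3} \right)} = \left(-1\right) \left(-31\right) = 31$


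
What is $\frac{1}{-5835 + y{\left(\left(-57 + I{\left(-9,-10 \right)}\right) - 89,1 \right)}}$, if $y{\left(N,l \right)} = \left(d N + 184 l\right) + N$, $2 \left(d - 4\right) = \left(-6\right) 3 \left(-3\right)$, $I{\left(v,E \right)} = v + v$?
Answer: $- \frac{1}{10899} \approx -9.1752 \cdot 10^{-5}$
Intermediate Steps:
$I{\left(v,E \right)} = 2 v$
$d = 31$ ($d = 4 + \frac{\left(-6\right) 3 \left(-3\right)}{2} = 4 + \frac{\left(-18\right) \left(-3\right)}{2} = 4 + \frac{1}{2} \cdot 54 = 4 + 27 = 31$)
$y{\left(N,l \right)} = 32 N + 184 l$ ($y{\left(N,l \right)} = \left(31 N + 184 l\right) + N = 32 N + 184 l$)
$\frac{1}{-5835 + y{\left(\left(-57 + I{\left(-9,-10 \right)}\right) - 89,1 \right)}} = \frac{1}{-5835 + \left(32 \left(\left(-57 + 2 \left(-9\right)\right) - 89\right) + 184 \cdot 1\right)} = \frac{1}{-5835 + \left(32 \left(\left(-57 - 18\right) - 89\right) + 184\right)} = \frac{1}{-5835 + \left(32 \left(-75 - 89\right) + 184\right)} = \frac{1}{-5835 + \left(32 \left(-164\right) + 184\right)} = \frac{1}{-5835 + \left(-5248 + 184\right)} = \frac{1}{-5835 - 5064} = \frac{1}{-10899} = - \frac{1}{10899}$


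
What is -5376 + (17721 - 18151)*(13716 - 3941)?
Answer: -4208626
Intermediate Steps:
-5376 + (17721 - 18151)*(13716 - 3941) = -5376 - 430*9775 = -5376 - 4203250 = -4208626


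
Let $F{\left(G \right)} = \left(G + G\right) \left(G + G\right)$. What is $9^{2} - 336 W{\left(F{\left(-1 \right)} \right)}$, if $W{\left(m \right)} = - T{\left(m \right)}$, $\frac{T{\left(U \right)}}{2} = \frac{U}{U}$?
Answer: $753$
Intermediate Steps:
$F{\left(G \right)} = 4 G^{2}$ ($F{\left(G \right)} = 2 G 2 G = 4 G^{2}$)
$T{\left(U \right)} = 2$ ($T{\left(U \right)} = 2 \frac{U}{U} = 2 \cdot 1 = 2$)
$W{\left(m \right)} = -2$ ($W{\left(m \right)} = \left(-1\right) 2 = -2$)
$9^{2} - 336 W{\left(F{\left(-1 \right)} \right)} = 9^{2} - -672 = 81 + 672 = 753$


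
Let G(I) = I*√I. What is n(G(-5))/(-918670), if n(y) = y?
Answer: I*√5/183734 ≈ 1.217e-5*I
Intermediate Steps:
G(I) = I^(3/2)
n(G(-5))/(-918670) = (-5)^(3/2)/(-918670) = -5*I*√5*(-1/918670) = I*√5/183734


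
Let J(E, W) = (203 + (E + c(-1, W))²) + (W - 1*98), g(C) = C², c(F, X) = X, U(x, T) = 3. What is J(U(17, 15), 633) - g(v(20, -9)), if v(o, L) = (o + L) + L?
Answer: 405230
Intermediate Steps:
v(o, L) = o + 2*L (v(o, L) = (L + o) + L = o + 2*L)
J(E, W) = 105 + W + (E + W)² (J(E, W) = (203 + (E + W)²) + (W - 1*98) = (203 + (E + W)²) + (W - 98) = (203 + (E + W)²) + (-98 + W) = 105 + W + (E + W)²)
J(U(17, 15), 633) - g(v(20, -9)) = (105 + 633 + (3 + 633)²) - (20 + 2*(-9))² = (105 + 633 + 636²) - (20 - 18)² = (105 + 633 + 404496) - 1*2² = 405234 - 1*4 = 405234 - 4 = 405230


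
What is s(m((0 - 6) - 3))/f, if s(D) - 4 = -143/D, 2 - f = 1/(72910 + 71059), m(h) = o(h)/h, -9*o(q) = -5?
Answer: 1670472307/1439685 ≈ 1160.3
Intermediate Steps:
o(q) = 5/9 (o(q) = -1/9*(-5) = 5/9)
m(h) = 5/(9*h)
f = 287937/143969 (f = 2 - 1/(72910 + 71059) = 2 - 1/143969 = 287937/143969 ≈ 2.0000)
s(D) = 4 - 143/D
s(m((0 - 6) - 3))/f = (4 - 143/(5/(9*((0 - 6) - 3))))/(287937/143969) = (4 - 143/(5/(9*(-6 - 3))))*(143969/287937) = (4 - 143/((5/9)/(-9)))*(143969/287937) = (4 - 143/((5/9)*(-1/9)))*(143969/287937) = (4 - 143/(-5/81))*(143969/287937) = (4 - 143*(-81/5))*(143969/287937) = (4 + 11583/5)*(143969/287937) = (11603/5)*(143969/287937) = 1670472307/1439685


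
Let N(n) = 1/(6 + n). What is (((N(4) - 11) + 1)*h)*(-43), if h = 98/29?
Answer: 208593/145 ≈ 1438.6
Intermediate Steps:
h = 98/29 (h = 98*(1/29) = 98/29 ≈ 3.3793)
(((N(4) - 11) + 1)*h)*(-43) = (((1/(6 + 4) - 11) + 1)*(98/29))*(-43) = (((1/10 - 11) + 1)*(98/29))*(-43) = (((⅒ - 11) + 1)*(98/29))*(-43) = ((-109/10 + 1)*(98/29))*(-43) = -99/10*98/29*(-43) = -4851/145*(-43) = 208593/145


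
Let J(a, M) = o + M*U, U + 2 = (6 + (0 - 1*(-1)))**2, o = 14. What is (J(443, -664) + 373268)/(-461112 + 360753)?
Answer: -342074/100359 ≈ -3.4085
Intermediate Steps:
U = 47 (U = -2 + (6 + (0 - 1*(-1)))**2 = -2 + (6 + (0 + 1))**2 = -2 + (6 + 1)**2 = -2 + 7**2 = -2 + 49 = 47)
J(a, M) = 14 + 47*M (J(a, M) = 14 + M*47 = 14 + 47*M)
(J(443, -664) + 373268)/(-461112 + 360753) = ((14 + 47*(-664)) + 373268)/(-461112 + 360753) = ((14 - 31208) + 373268)/(-100359) = (-31194 + 373268)*(-1/100359) = 342074*(-1/100359) = -342074/100359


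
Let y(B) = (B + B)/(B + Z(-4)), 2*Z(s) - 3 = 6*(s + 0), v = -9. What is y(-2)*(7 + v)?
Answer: -16/25 ≈ -0.64000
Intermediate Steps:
Z(s) = 3/2 + 3*s (Z(s) = 3/2 + (6*(s + 0))/2 = 3/2 + (6*s)/2 = 3/2 + 3*s)
y(B) = 2*B/(-21/2 + B) (y(B) = (B + B)/(B + (3/2 + 3*(-4))) = (2*B)/(B + (3/2 - 12)) = (2*B)/(B - 21/2) = (2*B)/(-21/2 + B) = 2*B/(-21/2 + B))
y(-2)*(7 + v) = (4*(-2)/(-21 + 2*(-2)))*(7 - 9) = (4*(-2)/(-21 - 4))*(-2) = (4*(-2)/(-25))*(-2) = (4*(-2)*(-1/25))*(-2) = (8/25)*(-2) = -16/25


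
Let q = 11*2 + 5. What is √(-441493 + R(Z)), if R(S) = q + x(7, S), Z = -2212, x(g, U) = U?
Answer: I*√443678 ≈ 666.09*I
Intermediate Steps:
q = 27 (q = 22 + 5 = 27)
R(S) = 27 + S
√(-441493 + R(Z)) = √(-441493 + (27 - 2212)) = √(-441493 - 2185) = √(-443678) = I*√443678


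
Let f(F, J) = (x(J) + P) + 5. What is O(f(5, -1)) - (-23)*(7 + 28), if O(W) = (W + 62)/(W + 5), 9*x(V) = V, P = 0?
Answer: 72247/89 ≈ 811.76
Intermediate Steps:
x(V) = V/9
f(F, J) = 5 + J/9 (f(F, J) = (J/9 + 0) + 5 = J/9 + 5 = 5 + J/9)
O(W) = (62 + W)/(5 + W)
O(f(5, -1)) - (-23)*(7 + 28) = (62 + (5 + (⅑)*(-1)))/(5 + (5 + (⅑)*(-1))) - (-23)*(7 + 28) = (62 + (5 - ⅑))/(5 + (5 - ⅑)) - (-23)*35 = (62 + 44/9)/(5 + 44/9) - 1*(-805) = (602/9)/(89/9) + 805 = (9/89)*(602/9) + 805 = 602/89 + 805 = 72247/89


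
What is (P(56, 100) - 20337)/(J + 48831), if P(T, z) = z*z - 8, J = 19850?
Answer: -10345/68681 ≈ -0.15062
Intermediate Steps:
P(T, z) = -8 + z² (P(T, z) = z² - 8 = -8 + z²)
(P(56, 100) - 20337)/(J + 48831) = ((-8 + 100²) - 20337)/(19850 + 48831) = ((-8 + 10000) - 20337)/68681 = (9992 - 20337)*(1/68681) = -10345*1/68681 = -10345/68681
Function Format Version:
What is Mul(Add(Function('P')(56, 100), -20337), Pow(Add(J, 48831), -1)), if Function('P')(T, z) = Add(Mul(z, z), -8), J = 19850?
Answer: Rational(-10345, 68681) ≈ -0.15062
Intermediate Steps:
Function('P')(T, z) = Add(-8, Pow(z, 2)) (Function('P')(T, z) = Add(Pow(z, 2), -8) = Add(-8, Pow(z, 2)))
Mul(Add(Function('P')(56, 100), -20337), Pow(Add(J, 48831), -1)) = Mul(Add(Add(-8, Pow(100, 2)), -20337), Pow(Add(19850, 48831), -1)) = Mul(Add(Add(-8, 10000), -20337), Pow(68681, -1)) = Mul(Add(9992, -20337), Rational(1, 68681)) = Mul(-10345, Rational(1, 68681)) = Rational(-10345, 68681)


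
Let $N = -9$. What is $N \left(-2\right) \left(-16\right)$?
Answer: $-288$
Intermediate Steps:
$N \left(-2\right) \left(-16\right) = \left(-9\right) \left(-2\right) \left(-16\right) = 18 \left(-16\right) = -288$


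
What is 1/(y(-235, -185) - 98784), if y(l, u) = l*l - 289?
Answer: -1/43848 ≈ -2.2806e-5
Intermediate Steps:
y(l, u) = -289 + l**2 (y(l, u) = l**2 - 289 = -289 + l**2)
1/(y(-235, -185) - 98784) = 1/((-289 + (-235)**2) - 98784) = 1/((-289 + 55225) - 98784) = 1/(54936 - 98784) = 1/(-43848) = -1/43848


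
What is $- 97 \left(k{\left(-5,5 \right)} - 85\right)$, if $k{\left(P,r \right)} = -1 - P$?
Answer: $7857$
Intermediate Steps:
$- 97 \left(k{\left(-5,5 \right)} - 85\right) = - 97 \left(\left(-1 - -5\right) - 85\right) = - 97 \left(\left(-1 + 5\right) - 85\right) = - 97 \left(4 - 85\right) = \left(-97\right) \left(-81\right) = 7857$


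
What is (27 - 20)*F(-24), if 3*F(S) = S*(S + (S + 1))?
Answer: 2632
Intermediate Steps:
F(S) = S*(1 + 2*S)/3 (F(S) = (S*(S + (S + 1)))/3 = (S*(S + (1 + S)))/3 = (S*(1 + 2*S))/3 = S*(1 + 2*S)/3)
(27 - 20)*F(-24) = (27 - 20)*((1/3)*(-24)*(1 + 2*(-24))) = 7*((1/3)*(-24)*(1 - 48)) = 7*((1/3)*(-24)*(-47)) = 7*376 = 2632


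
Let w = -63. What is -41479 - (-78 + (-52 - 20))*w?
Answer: -50929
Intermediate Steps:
-41479 - (-78 + (-52 - 20))*w = -41479 - (-78 + (-52 - 20))*(-63) = -41479 - (-78 - 72)*(-63) = -41479 - (-150)*(-63) = -41479 - 1*9450 = -41479 - 9450 = -50929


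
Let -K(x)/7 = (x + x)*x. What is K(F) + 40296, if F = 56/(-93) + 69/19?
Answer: 125414593018/3122289 ≈ 40168.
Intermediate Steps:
F = 5353/1767 (F = 56*(-1/93) + 69*(1/19) = -56/93 + 69/19 = 5353/1767 ≈ 3.0294)
K(x) = -14*x² (K(x) = -7*(x + x)*x = -7*2*x*x = -14*x²)
K(F) + 40296 = -14*(5353/1767)² + 40296 = -14*28654609/3122289 + 40296 = -401164526/3122289 + 40296 = 125414593018/3122289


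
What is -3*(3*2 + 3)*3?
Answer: -81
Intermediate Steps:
-3*(3*2 + 3)*3 = -3*(6 + 3)*3 = -3*9*3 = -27*3 = -81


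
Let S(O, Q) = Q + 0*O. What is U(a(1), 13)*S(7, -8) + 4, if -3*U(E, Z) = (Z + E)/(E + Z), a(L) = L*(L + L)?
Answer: 20/3 ≈ 6.6667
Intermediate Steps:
S(O, Q) = Q (S(O, Q) = Q + 0 = Q)
a(L) = 2*L² (a(L) = L*(2*L) = 2*L²)
U(E, Z) = -⅓ (U(E, Z) = -(Z + E)/(3*(E + Z)) = -(E + Z)/(3*(E + Z)) = -⅓*1 = -⅓)
U(a(1), 13)*S(7, -8) + 4 = -⅓*(-8) + 4 = 8/3 + 4 = 20/3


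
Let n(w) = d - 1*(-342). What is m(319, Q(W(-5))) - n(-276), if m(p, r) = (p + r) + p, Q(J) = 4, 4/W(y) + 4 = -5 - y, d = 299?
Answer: 1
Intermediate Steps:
W(y) = 4/(-9 - y) (W(y) = 4/(-4 + (-5 - y)) = 4/(-9 - y))
n(w) = 641 (n(w) = 299 - 1*(-342) = 299 + 342 = 641)
m(p, r) = r + 2*p
m(319, Q(W(-5))) - n(-276) = (4 + 2*319) - 1*641 = (4 + 638) - 641 = 642 - 641 = 1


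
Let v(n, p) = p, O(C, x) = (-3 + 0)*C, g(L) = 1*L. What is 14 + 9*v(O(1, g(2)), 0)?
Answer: 14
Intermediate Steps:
g(L) = L
O(C, x) = -3*C
14 + 9*v(O(1, g(2)), 0) = 14 + 9*0 = 14 + 0 = 14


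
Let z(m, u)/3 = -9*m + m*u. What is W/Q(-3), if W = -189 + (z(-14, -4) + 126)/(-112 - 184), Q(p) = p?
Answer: 2359/37 ≈ 63.757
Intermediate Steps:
z(m, u) = -27*m + 3*m*u (z(m, u) = 3*(-9*m + m*u) = -27*m + 3*m*u)
W = -7077/37 (W = -189 + (3*(-14)*(-9 - 4) + 126)/(-112 - 184) = -189 + (3*(-14)*(-13) + 126)/(-296) = -189 + (546 + 126)*(-1/296) = -189 + 672*(-1/296) = -189 - 84/37 = -7077/37 ≈ -191.27)
W/Q(-3) = -7077/37/(-3) = -7077/37*(-⅓) = 2359/37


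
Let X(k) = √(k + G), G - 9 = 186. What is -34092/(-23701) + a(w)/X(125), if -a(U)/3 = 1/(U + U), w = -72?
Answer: 34092/23701 + √5/1920 ≈ 1.4396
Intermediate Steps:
G = 195 (G = 9 + 186 = 195)
a(U) = -3/(2*U) (a(U) = -3/(U + U) = -3*1/(2*U) = -3/(2*U))
X(k) = √(195 + k) (X(k) = √(k + 195) = √(195 + k))
-34092/(-23701) + a(w)/X(125) = -34092/(-23701) + (-3/2/(-72))/(√(195 + 125)) = -34092*(-1/23701) + (-3/2*(-1/72))/(√320) = 34092/23701 + 1/(48*((8*√5))) = 34092/23701 + (√5/40)/48 = 34092/23701 + √5/1920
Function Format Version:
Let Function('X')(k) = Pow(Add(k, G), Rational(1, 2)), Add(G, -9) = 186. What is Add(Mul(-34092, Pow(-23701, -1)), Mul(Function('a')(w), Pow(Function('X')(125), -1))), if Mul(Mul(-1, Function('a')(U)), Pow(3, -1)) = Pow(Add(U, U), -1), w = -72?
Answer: Add(Rational(34092, 23701), Mul(Rational(1, 1920), Pow(5, Rational(1, 2)))) ≈ 1.4396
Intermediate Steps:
G = 195 (G = Add(9, 186) = 195)
Function('a')(U) = Mul(Rational(-3, 2), Pow(U, -1)) (Function('a')(U) = Mul(-3, Pow(Add(U, U), -1)) = Mul(-3, Pow(Mul(2, U), -1)) = Mul(-3, Mul(Rational(1, 2), Pow(U, -1))) = Mul(Rational(-3, 2), Pow(U, -1)))
Function('X')(k) = Pow(Add(195, k), Rational(1, 2)) (Function('X')(k) = Pow(Add(k, 195), Rational(1, 2)) = Pow(Add(195, k), Rational(1, 2)))
Add(Mul(-34092, Pow(-23701, -1)), Mul(Function('a')(w), Pow(Function('X')(125), -1))) = Add(Mul(-34092, Pow(-23701, -1)), Mul(Mul(Rational(-3, 2), Pow(-72, -1)), Pow(Pow(Add(195, 125), Rational(1, 2)), -1))) = Add(Mul(-34092, Rational(-1, 23701)), Mul(Mul(Rational(-3, 2), Rational(-1, 72)), Pow(Pow(320, Rational(1, 2)), -1))) = Add(Rational(34092, 23701), Mul(Rational(1, 48), Pow(Mul(8, Pow(5, Rational(1, 2))), -1))) = Add(Rational(34092, 23701), Mul(Rational(1, 48), Mul(Rational(1, 40), Pow(5, Rational(1, 2))))) = Add(Rational(34092, 23701), Mul(Rational(1, 1920), Pow(5, Rational(1, 2))))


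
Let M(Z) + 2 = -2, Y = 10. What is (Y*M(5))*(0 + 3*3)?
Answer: -360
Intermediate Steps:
M(Z) = -4 (M(Z) = -2 - 2 = -4)
(Y*M(5))*(0 + 3*3) = (10*(-4))*(0 + 3*3) = -40*(0 + 9) = -40*9 = -360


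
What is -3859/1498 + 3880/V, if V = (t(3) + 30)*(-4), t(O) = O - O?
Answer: -156883/4494 ≈ -34.909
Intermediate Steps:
t(O) = 0
V = -120 (V = (0 + 30)*(-4) = 30*(-4) = -120)
-3859/1498 + 3880/V = -3859/1498 + 3880/(-120) = -3859*1/1498 + 3880*(-1/120) = -3859/1498 - 97/3 = -156883/4494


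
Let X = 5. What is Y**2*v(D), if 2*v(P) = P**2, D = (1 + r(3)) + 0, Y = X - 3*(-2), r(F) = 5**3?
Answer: 960498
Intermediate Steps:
r(F) = 125
Y = 11 (Y = 5 - 3*(-2) = 5 + 6 = 11)
D = 126 (D = (1 + 125) + 0 = 126 + 0 = 126)
v(P) = P**2/2
Y**2*v(D) = 11**2*((1/2)*126**2) = 121*((1/2)*15876) = 121*7938 = 960498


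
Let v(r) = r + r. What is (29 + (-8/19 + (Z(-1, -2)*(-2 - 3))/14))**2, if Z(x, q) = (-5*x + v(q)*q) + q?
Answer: 42994249/70756 ≈ 607.64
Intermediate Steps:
v(r) = 2*r
Z(x, q) = q - 5*x + 2*q**2 (Z(x, q) = (-5*x + (2*q)*q) + q = (-5*x + 2*q**2) + q = q - 5*x + 2*q**2)
(29 + (-8/19 + (Z(-1, -2)*(-2 - 3))/14))**2 = (29 + (-8/19 + ((-2 - 5*(-1) + 2*(-2)**2)*(-2 - 3))/14))**2 = (29 + (-8*1/19 + ((-2 + 5 + 2*4)*(-5))*(1/14)))**2 = (29 + (-8/19 + ((-2 + 5 + 8)*(-5))*(1/14)))**2 = (29 + (-8/19 + (11*(-5))*(1/14)))**2 = (29 + (-8/19 - 55*1/14))**2 = (29 + (-8/19 - 55/14))**2 = (29 - 1157/266)**2 = (6557/266)**2 = 42994249/70756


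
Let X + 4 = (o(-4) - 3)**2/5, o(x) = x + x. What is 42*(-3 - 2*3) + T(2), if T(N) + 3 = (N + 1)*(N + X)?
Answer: -1572/5 ≈ -314.40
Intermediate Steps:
o(x) = 2*x
X = 101/5 (X = -4 + (2*(-4) - 3)**2/5 = -4 + (-8 - 3)**2*(1/5) = -4 + (-11)**2*(1/5) = -4 + 121*(1/5) = -4 + 121/5 = 101/5 ≈ 20.200)
T(N) = -3 + (1 + N)*(101/5 + N) (T(N) = -3 + (N + 1)*(N + 101/5) = -3 + (1 + N)*(101/5 + N))
42*(-3 - 2*3) + T(2) = 42*(-3 - 2*3) + (86/5 + 2**2 + (106/5)*2) = 42*(-3 - 6) + (86/5 + 4 + 212/5) = 42*(-9) + 318/5 = -378 + 318/5 = -1572/5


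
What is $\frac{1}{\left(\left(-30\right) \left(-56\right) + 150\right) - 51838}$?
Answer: $- \frac{1}{50008} \approx -1.9997 \cdot 10^{-5}$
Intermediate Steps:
$\frac{1}{\left(\left(-30\right) \left(-56\right) + 150\right) - 51838} = \frac{1}{\left(1680 + 150\right) - 51838} = \frac{1}{1830 - 51838} = \frac{1}{-50008} = - \frac{1}{50008}$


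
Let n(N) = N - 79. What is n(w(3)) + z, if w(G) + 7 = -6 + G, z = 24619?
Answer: 24530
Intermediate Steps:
w(G) = -13 + G (w(G) = -7 + (-6 + G) = -13 + G)
n(N) = -79 + N
n(w(3)) + z = (-79 + (-13 + 3)) + 24619 = (-79 - 10) + 24619 = -89 + 24619 = 24530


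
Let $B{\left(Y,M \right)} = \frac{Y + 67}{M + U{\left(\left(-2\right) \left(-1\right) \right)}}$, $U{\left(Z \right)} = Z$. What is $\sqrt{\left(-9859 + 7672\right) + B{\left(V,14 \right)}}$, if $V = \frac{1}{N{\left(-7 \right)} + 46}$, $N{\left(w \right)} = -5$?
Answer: $\frac{i \sqrt{14677221}}{82} \approx 46.721 i$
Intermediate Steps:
$V = \frac{1}{41}$ ($V = \frac{1}{-5 + 46} = \frac{1}{41} \approx 0.02439$)
$B{\left(Y,M \right)} = \frac{67 + Y}{2 + M}$ ($B{\left(Y,M \right)} = \frac{Y + 67}{M - -2} = \frac{67 + Y}{M + 2} = \frac{67 + Y}{2 + M}$)
$\sqrt{\left(-9859 + 7672\right) + B{\left(V,14 \right)}} = \sqrt{\left(-9859 + 7672\right) + \frac{67 + \frac{1}{41}}{2 + 14}} = \sqrt{-2187 + \frac{1}{16} \cdot \frac{2748}{41}} = \sqrt{-2187 + \frac{687}{164}} = \sqrt{- \frac{357981}{164}} = \frac{i \sqrt{14677221}}{82}$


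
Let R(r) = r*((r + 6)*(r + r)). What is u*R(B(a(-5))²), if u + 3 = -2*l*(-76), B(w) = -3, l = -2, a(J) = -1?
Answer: -746010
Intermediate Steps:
R(r) = 2*r²*(6 + r) (R(r) = r*((6 + r)*(2*r)) = r*(2*r*(6 + r)) = 2*r²*(6 + r))
u = -307 (u = -3 - 2*(-2)*(-76) = -3 + 4*(-76) = -3 - 304 = -307)
u*R(B(a(-5))²) = -614*((-3)²)²*(6 + (-3)²) = -614*9²*(6 + 9) = -614*81*15 = -307*2430 = -746010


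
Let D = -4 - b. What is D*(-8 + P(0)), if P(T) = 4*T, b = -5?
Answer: -8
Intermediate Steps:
D = 1 (D = -4 - 1*(-5) = -4 + 5 = 1)
D*(-8 + P(0)) = 1*(-8 + 4*0) = 1*(-8 + 0) = 1*(-8) = -8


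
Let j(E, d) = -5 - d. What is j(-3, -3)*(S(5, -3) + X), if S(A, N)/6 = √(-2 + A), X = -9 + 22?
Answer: -26 - 12*√3 ≈ -46.785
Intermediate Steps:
X = 13
S(A, N) = 6*√(-2 + A)
j(-3, -3)*(S(5, -3) + X) = (-5 - 1*(-3))*(6*√(-2 + 5) + 13) = (-5 + 3)*(6*√3 + 13) = -2*(13 + 6*√3) = -26 - 12*√3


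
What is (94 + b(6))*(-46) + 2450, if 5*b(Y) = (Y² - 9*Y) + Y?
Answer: -8818/5 ≈ -1763.6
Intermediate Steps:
b(Y) = -8*Y/5 + Y²/5 (b(Y) = ((Y² - 9*Y) + Y)/5 = (Y² - 8*Y)/5 = -8*Y/5 + Y²/5)
(94 + b(6))*(-46) + 2450 = (94 + (⅕)*6*(-8 + 6))*(-46) + 2450 = (94 + (⅕)*6*(-2))*(-46) + 2450 = (94 - 12/5)*(-46) + 2450 = (458/5)*(-46) + 2450 = -21068/5 + 2450 = -8818/5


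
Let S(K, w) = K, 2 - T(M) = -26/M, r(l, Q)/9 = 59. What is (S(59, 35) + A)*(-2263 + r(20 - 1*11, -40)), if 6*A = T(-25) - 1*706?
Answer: 7600016/75 ≈ 1.0133e+5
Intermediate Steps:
r(l, Q) = 531 (r(l, Q) = 9*59 = 531)
T(M) = 2 + 26/M (T(M) = 2 - (-26)/M = 2 + 26/M)
A = -8813/75 (A = ((2 + 26/(-25)) - 1*706)/6 = ((2 + 26*(-1/25)) - 706)/6 = ((2 - 26/25) - 706)/6 = (24/25 - 706)/6 = (⅙)*(-17626/25) = -8813/75 ≈ -117.51)
(S(59, 35) + A)*(-2263 + r(20 - 1*11, -40)) = (59 - 8813/75)*(-2263 + 531) = -4388/75*(-1732) = 7600016/75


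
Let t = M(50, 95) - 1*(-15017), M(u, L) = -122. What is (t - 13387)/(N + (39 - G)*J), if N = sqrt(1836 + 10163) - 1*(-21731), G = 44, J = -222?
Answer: 101906/1543489 - 58*sqrt(71)/1543489 ≈ 0.065706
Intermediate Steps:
t = 14895 (t = -122 - 1*(-15017) = -122 + 15017 = 14895)
N = 21731 + 13*sqrt(71) (N = sqrt(11999) + 21731 = 13*sqrt(71) + 21731 = 21731 + 13*sqrt(71) ≈ 21841.)
(t - 13387)/(N + (39 - G)*J) = (14895 - 13387)/((21731 + 13*sqrt(71)) + (39 - 1*44)*(-222)) = 1508/((21731 + 13*sqrt(71)) + (39 - 44)*(-222)) = 1508/((21731 + 13*sqrt(71)) - 5*(-222)) = 1508/((21731 + 13*sqrt(71)) + 1110) = 1508/(22841 + 13*sqrt(71))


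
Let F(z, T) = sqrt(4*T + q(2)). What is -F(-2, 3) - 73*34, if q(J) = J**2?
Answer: -2486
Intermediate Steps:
F(z, T) = sqrt(4 + 4*T) (F(z, T) = sqrt(4*T + 2**2) = sqrt(4*T + 4) = sqrt(4 + 4*T))
-F(-2, 3) - 73*34 = -2*sqrt(1 + 3) - 73*34 = -2*sqrt(4) - 2482 = -2*2 - 2482 = -1*4 - 2482 = -4 - 2482 = -2486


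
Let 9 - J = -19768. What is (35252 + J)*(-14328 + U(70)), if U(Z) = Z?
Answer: -784603482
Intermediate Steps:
J = 19777 (J = 9 - 1*(-19768) = 9 + 19768 = 19777)
(35252 + J)*(-14328 + U(70)) = (35252 + 19777)*(-14328 + 70) = 55029*(-14258) = -784603482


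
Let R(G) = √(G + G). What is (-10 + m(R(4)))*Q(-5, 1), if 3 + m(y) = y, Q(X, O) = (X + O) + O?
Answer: 39 - 6*√2 ≈ 30.515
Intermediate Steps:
Q(X, O) = X + 2*O (Q(X, O) = (O + X) + O = X + 2*O)
R(G) = √2*√G (R(G) = √(2*G) = √2*√G)
m(y) = -3 + y
(-10 + m(R(4)))*Q(-5, 1) = (-10 + (-3 + √2*√4))*(-5 + 2*1) = (-10 + (-3 + √2*2))*(-5 + 2) = (-10 + (-3 + 2*√2))*(-3) = (-13 + 2*√2)*(-3) = 39 - 6*√2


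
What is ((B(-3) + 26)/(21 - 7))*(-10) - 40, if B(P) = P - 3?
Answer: -380/7 ≈ -54.286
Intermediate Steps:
B(P) = -3 + P
((B(-3) + 26)/(21 - 7))*(-10) - 40 = (((-3 - 3) + 26)/(21 - 7))*(-10) - 40 = ((-6 + 26)/14)*(-10) - 40 = (20*(1/14))*(-10) - 40 = (10/7)*(-10) - 40 = -100/7 - 40 = -380/7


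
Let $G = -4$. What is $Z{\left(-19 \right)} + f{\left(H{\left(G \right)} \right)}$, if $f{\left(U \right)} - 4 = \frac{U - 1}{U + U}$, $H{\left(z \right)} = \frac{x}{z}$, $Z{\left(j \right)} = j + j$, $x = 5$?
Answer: $- \frac{331}{10} \approx -33.1$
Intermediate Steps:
$Z{\left(j \right)} = 2 j$
$H{\left(z \right)} = \frac{5}{z}$
$f{\left(U \right)} = 4 + \frac{-1 + U}{2 U}$ ($f{\left(U \right)} = 4 + \frac{U - 1}{U + U} = 4 + \frac{-1 + U}{2 U}$)
$Z{\left(-19 \right)} + f{\left(H{\left(G \right)} \right)} = 2 \left(-19\right) + \frac{-1 + 9 \frac{5}{-4}}{2 \frac{5}{-4}} = -38 + \frac{-1 + 9 \cdot 5 \left(- \frac{1}{4}\right)}{2 \cdot 5 \left(- \frac{1}{4}\right)} = -38 + \frac{-1 + 9 \left(- \frac{5}{4}\right)}{2 \left(- \frac{5}{4}\right)} = -38 + \frac{1}{2} \left(- \frac{4}{5}\right) \left(-1 - \frac{45}{4}\right) = -38 + \frac{1}{2} \left(- \frac{4}{5}\right) \left(- \frac{49}{4}\right) = -38 + \frac{49}{10} = - \frac{331}{10}$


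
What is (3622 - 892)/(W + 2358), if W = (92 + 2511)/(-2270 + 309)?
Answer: 11766/10157 ≈ 1.1584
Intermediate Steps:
W = -2603/1961 (W = 2603/(-1961) = 2603*(-1/1961) = -2603/1961 ≈ -1.3274)
(3622 - 892)/(W + 2358) = (3622 - 892)/(-2603/1961 + 2358) = 2730/(4621435/1961) = 2730*(1961/4621435) = 11766/10157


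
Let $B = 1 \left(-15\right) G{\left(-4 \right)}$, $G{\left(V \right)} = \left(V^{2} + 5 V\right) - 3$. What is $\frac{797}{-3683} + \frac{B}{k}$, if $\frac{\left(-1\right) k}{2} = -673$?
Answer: $- \frac{686047}{4957318} \approx -0.13839$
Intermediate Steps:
$G{\left(V \right)} = -3 + V^{2} + 5 V$
$k = 1346$ ($k = \left(-2\right) \left(-673\right) = 1346$)
$B = 105$ ($B = 1 \left(-15\right) \left(-3 + \left(-4\right)^{2} + 5 \left(-4\right)\right) = - 15 \left(-3 + 16 - 20\right) = \left(-15\right) \left(-7\right) = 105$)
$\frac{797}{-3683} + \frac{B}{k} = \frac{797}{-3683} + \frac{105}{1346} = 797 \left(- \frac{1}{3683}\right) + 105 \cdot \frac{1}{1346} = - \frac{797}{3683} + \frac{105}{1346} = - \frac{686047}{4957318}$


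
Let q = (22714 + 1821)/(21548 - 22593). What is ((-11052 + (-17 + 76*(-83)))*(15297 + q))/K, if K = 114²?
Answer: -27735134291/1358082 ≈ -20422.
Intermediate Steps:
q = -4907/209 (q = 24535/(-1045) = 24535*(-1/1045) = -4907/209 ≈ -23.478)
K = 12996
((-11052 + (-17 + 76*(-83)))*(15297 + q))/K = ((-11052 + (-17 + 76*(-83)))*(15297 - 4907/209))/12996 = ((-11052 + (-17 - 6308))*(3192166/209))*(1/12996) = ((-11052 - 6325)*(3192166/209))*(1/12996) = -17377*3192166/209*(1/12996) = -55470268582/209*1/12996 = -27735134291/1358082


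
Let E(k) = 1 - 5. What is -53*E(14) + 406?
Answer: 618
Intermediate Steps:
E(k) = -4
-53*E(14) + 406 = -53*(-4) + 406 = 212 + 406 = 618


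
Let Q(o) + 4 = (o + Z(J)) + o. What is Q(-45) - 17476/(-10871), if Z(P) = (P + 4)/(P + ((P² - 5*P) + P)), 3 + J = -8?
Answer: -22107627/239162 ≈ -92.438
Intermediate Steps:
J = -11 (J = -3 - 8 = -11)
Z(P) = (4 + P)/(P² - 3*P) (Z(P) = (4 + P)/(P + (P² - 4*P)) = (4 + P)/(P² - 3*P))
Q(o) = -89/22 + 2*o (Q(o) = -4 + ((o + (4 - 11)/((-11)*(-3 - 11))) + o) = -4 + ((o - 1/11*(-7)/(-14)) + o) = -4 + ((o - 1/11*(-1/14)*(-7)) + o) = -4 + ((o - 1/22) + o) = -4 + ((-1/22 + o) + o) = -4 + (-1/22 + 2*o) = -89/22 + 2*o)
Q(-45) - 17476/(-10871) = (-89/22 + 2*(-45)) - 17476/(-10871) = (-89/22 - 90) - 17476*(-1/10871) = -2069/22 + 17476/10871 = -22107627/239162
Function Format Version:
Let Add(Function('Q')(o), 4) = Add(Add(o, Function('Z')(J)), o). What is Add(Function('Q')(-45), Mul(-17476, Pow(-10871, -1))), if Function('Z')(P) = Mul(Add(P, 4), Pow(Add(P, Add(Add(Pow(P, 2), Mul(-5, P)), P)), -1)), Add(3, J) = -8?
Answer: Rational(-22107627, 239162) ≈ -92.438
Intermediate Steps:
J = -11 (J = Add(-3, -8) = -11)
Function('Z')(P) = Mul(Pow(Add(Pow(P, 2), Mul(-3, P)), -1), Add(4, P)) (Function('Z')(P) = Mul(Add(4, P), Pow(Add(P, Add(Pow(P, 2), Mul(-4, P))), -1)) = Mul(Add(4, P), Pow(Add(Pow(P, 2), Mul(-3, P)), -1)) = Mul(Pow(Add(Pow(P, 2), Mul(-3, P)), -1), Add(4, P)))
Function('Q')(o) = Add(Rational(-89, 22), Mul(2, o)) (Function('Q')(o) = Add(-4, Add(Add(o, Mul(Pow(-11, -1), Pow(Add(-3, -11), -1), Add(4, -11))), o)) = Add(-4, Add(Add(o, Mul(Rational(-1, 11), Pow(-14, -1), -7)), o)) = Add(-4, Add(Add(o, Mul(Rational(-1, 11), Rational(-1, 14), -7)), o)) = Add(-4, Add(Add(o, Rational(-1, 22)), o)) = Add(-4, Add(Add(Rational(-1, 22), o), o)) = Add(-4, Add(Rational(-1, 22), Mul(2, o))) = Add(Rational(-89, 22), Mul(2, o)))
Add(Function('Q')(-45), Mul(-17476, Pow(-10871, -1))) = Add(Add(Rational(-89, 22), Mul(2, -45)), Mul(-17476, Pow(-10871, -1))) = Add(Add(Rational(-89, 22), -90), Mul(-17476, Rational(-1, 10871))) = Add(Rational(-2069, 22), Rational(17476, 10871)) = Rational(-22107627, 239162)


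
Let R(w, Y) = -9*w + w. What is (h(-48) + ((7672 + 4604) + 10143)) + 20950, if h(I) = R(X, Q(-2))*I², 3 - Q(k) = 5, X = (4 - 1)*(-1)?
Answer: 98665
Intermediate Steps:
X = -3 (X = 3*(-1) = -3)
Q(k) = -2 (Q(k) = 3 - 1*5 = 3 - 5 = -2)
R(w, Y) = -8*w
h(I) = 24*I² (h(I) = (-8*(-3))*I² = 24*I²)
(h(-48) + ((7672 + 4604) + 10143)) + 20950 = (24*(-48)² + ((7672 + 4604) + 10143)) + 20950 = (24*2304 + (12276 + 10143)) + 20950 = (55296 + 22419) + 20950 = 77715 + 20950 = 98665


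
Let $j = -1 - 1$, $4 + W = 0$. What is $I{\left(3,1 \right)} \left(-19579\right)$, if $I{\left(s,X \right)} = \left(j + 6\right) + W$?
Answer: $0$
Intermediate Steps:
$W = -4$ ($W = -4 + 0 = -4$)
$j = -2$ ($j = -1 - 1 = -2$)
$I{\left(s,X \right)} = 0$ ($I{\left(s,X \right)} = \left(-2 + 6\right) - 4 = 4 - 4 = 0$)
$I{\left(3,1 \right)} \left(-19579\right) = 0 \left(-19579\right) = 0$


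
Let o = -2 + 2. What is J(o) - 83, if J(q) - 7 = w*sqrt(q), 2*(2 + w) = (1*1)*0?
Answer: -76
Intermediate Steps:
w = -2 (w = -2 + ((1*1)*0)/2 = -2 + (1*0)/2 = -2 + (1/2)*0 = -2 + 0 = -2)
o = 0
J(q) = 7 - 2*sqrt(q)
J(o) - 83 = (7 - 2*sqrt(0)) - 83 = (7 - 2*0) - 83 = (7 + 0) - 83 = 7 - 83 = -76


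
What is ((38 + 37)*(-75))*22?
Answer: -123750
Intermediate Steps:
((38 + 37)*(-75))*22 = (75*(-75))*22 = -5625*22 = -123750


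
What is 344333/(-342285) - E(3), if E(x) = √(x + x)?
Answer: -344333/342285 - √6 ≈ -3.4555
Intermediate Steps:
E(x) = √2*√x (E(x) = √(2*x) = √2*√x)
344333/(-342285) - E(3) = 344333/(-342285) - √2*√3 = 344333*(-1/342285) - √6 = -344333/342285 - √6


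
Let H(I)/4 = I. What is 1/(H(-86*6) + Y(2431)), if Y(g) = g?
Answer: 1/367 ≈ 0.0027248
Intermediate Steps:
H(I) = 4*I
1/(H(-86*6) + Y(2431)) = 1/(4*(-86*6) + 2431) = 1/(4*(-516) + 2431) = 1/(-2064 + 2431) = 1/367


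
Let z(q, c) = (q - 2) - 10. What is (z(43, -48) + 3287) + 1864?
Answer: 5182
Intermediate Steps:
z(q, c) = -12 + q (z(q, c) = (-2 + q) - 10 = -12 + q)
(z(43, -48) + 3287) + 1864 = ((-12 + 43) + 3287) + 1864 = (31 + 3287) + 1864 = 3318 + 1864 = 5182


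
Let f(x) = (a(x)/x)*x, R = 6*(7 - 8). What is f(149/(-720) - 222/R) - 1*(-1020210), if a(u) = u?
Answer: 734577691/720 ≈ 1.0202e+6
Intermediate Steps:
R = -6 (R = 6*(-1) = -6)
f(x) = x (f(x) = (x/x)*x = 1*x = x)
f(149/(-720) - 222/R) - 1*(-1020210) = (149/(-720) - 222/(-6)) - 1*(-1020210) = (149*(-1/720) - 222*(-1/6)) + 1020210 = (-149/720 + 37) + 1020210 = 26491/720 + 1020210 = 734577691/720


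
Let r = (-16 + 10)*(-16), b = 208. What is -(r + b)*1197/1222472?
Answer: -45486/152809 ≈ -0.29767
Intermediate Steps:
r = 96 (r = -6*(-16) = 96)
-(r + b)*1197/1222472 = -(96 + 208)*1197/1222472 = -304*1197/1222472 = -363888/1222472 = -1*45486/152809 = -45486/152809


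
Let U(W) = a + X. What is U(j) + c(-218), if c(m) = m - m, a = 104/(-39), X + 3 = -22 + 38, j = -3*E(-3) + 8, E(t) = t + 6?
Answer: 31/3 ≈ 10.333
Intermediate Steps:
E(t) = 6 + t
j = -1 (j = -3*(6 - 3) + 8 = -3*3 + 8 = -9 + 8 = -1)
X = 13 (X = -3 + (-22 + 38) = -3 + 16 = 13)
a = -8/3 (a = 104*(-1/39) = -8/3 ≈ -2.6667)
c(m) = 0
U(W) = 31/3 (U(W) = -8/3 + 13 = 31/3)
U(j) + c(-218) = 31/3 + 0 = 31/3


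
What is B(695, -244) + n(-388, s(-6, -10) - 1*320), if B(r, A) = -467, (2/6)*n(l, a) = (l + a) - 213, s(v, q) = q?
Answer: -3260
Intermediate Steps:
n(l, a) = -639 + 3*a + 3*l (n(l, a) = 3*((l + a) - 213) = 3*((a + l) - 213) = 3*(-213 + a + l) = -639 + 3*a + 3*l)
B(695, -244) + n(-388, s(-6, -10) - 1*320) = -467 + (-639 + 3*(-10 - 1*320) + 3*(-388)) = -467 + (-639 + 3*(-10 - 320) - 1164) = -467 + (-639 + 3*(-330) - 1164) = -467 + (-639 - 990 - 1164) = -467 - 2793 = -3260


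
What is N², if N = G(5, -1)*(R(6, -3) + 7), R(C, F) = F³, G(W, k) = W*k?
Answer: 10000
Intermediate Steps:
N = 100 (N = (5*(-1))*((-3)³ + 7) = -5*(-27 + 7) = -5*(-20) = 100)
N² = 100² = 10000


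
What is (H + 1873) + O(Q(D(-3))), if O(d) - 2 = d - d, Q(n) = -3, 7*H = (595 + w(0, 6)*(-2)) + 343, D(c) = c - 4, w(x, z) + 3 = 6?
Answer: 14057/7 ≈ 2008.1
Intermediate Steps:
w(x, z) = 3 (w(x, z) = -3 + 6 = 3)
D(c) = -4 + c
H = 932/7 (H = ((595 + 3*(-2)) + 343)/7 = ((595 - 6) + 343)/7 = (589 + 343)/7 = (1/7)*932 = 932/7 ≈ 133.14)
O(d) = 2 (O(d) = 2 + (d - d) = 2 + 0 = 2)
(H + 1873) + O(Q(D(-3))) = (932/7 + 1873) + 2 = 14043/7 + 2 = 14057/7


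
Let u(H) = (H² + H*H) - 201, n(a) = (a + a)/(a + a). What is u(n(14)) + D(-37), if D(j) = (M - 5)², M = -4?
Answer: -118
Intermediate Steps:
n(a) = 1 (n(a) = (2*a)/((2*a)) = (2*a)*(1/(2*a)) = 1)
u(H) = -201 + 2*H² (u(H) = (H² + H²) - 201 = 2*H² - 201 = -201 + 2*H²)
D(j) = 81 (D(j) = (-4 - 5)² = (-9)² = 81)
u(n(14)) + D(-37) = (-201 + 2*1²) + 81 = (-201 + 2*1) + 81 = (-201 + 2) + 81 = -199 + 81 = -118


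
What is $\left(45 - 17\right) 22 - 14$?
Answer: $602$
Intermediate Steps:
$\left(45 - 17\right) 22 - 14 = 28 \cdot 22 - 14 = 616 - 14 = 602$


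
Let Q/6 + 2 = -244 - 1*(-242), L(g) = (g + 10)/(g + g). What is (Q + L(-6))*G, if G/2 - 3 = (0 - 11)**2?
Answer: -18104/3 ≈ -6034.7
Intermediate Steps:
L(g) = (10 + g)/(2*g) (L(g) = (10 + g)/((2*g)) = (10 + g)*(1/(2*g)) = (10 + g)/(2*g))
Q = -24 (Q = -12 + 6*(-244 - 1*(-242)) = -12 + 6*(-244 + 242) = -12 + 6*(-2) = -12 - 12 = -24)
G = 248 (G = 6 + 2*(0 - 11)**2 = 6 + 2*(-11)**2 = 6 + 2*121 = 6 + 242 = 248)
(Q + L(-6))*G = (-24 + (1/2)*(10 - 6)/(-6))*248 = (-24 + (1/2)*(-1/6)*4)*248 = (-24 - 1/3)*248 = -73/3*248 = -18104/3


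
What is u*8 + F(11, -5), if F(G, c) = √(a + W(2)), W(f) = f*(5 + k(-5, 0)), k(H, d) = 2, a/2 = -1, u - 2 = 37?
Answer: 312 + 2*√3 ≈ 315.46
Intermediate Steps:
u = 39 (u = 2 + 37 = 39)
a = -2 (a = 2*(-1) = -2)
W(f) = 7*f (W(f) = f*(5 + 2) = f*7 = 7*f)
F(G, c) = 2*√3 (F(G, c) = √(-2 + 7*2) = √(-2 + 14) = √12 = 2*√3)
u*8 + F(11, -5) = 39*8 + 2*√3 = 312 + 2*√3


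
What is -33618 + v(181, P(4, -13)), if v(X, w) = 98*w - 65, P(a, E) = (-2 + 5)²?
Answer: -32801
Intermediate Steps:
P(a, E) = 9 (P(a, E) = 3² = 9)
v(X, w) = -65 + 98*w
-33618 + v(181, P(4, -13)) = -33618 + (-65 + 98*9) = -33618 + (-65 + 882) = -33618 + 817 = -32801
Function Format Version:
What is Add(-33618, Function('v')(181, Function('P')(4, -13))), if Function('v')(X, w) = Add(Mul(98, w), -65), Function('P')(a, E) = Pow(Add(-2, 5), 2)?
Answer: -32801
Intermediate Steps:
Function('P')(a, E) = 9 (Function('P')(a, E) = Pow(3, 2) = 9)
Function('v')(X, w) = Add(-65, Mul(98, w))
Add(-33618, Function('v')(181, Function('P')(4, -13))) = Add(-33618, Add(-65, Mul(98, 9))) = Add(-33618, Add(-65, 882)) = Add(-33618, 817) = -32801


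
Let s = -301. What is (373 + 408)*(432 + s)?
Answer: 102311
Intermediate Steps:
(373 + 408)*(432 + s) = (373 + 408)*(432 - 301) = 781*131 = 102311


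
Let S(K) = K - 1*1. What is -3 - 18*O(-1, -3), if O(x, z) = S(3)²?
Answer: -75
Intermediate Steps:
S(K) = -1 + K (S(K) = K - 1 = -1 + K)
O(x, z) = 4 (O(x, z) = (-1 + 3)² = 2² = 4)
-3 - 18*O(-1, -3) = -3 - 18*4 = -3 - 72 = -75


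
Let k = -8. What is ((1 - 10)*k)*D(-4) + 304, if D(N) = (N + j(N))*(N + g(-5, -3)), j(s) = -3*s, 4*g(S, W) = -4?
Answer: -2576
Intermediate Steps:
g(S, W) = -1 (g(S, W) = (¼)*(-4) = -1)
D(N) = -2*N*(-1 + N) (D(N) = (N - 3*N)*(N - 1) = (-2*N)*(-1 + N) = -2*N*(-1 + N))
((1 - 10)*k)*D(-4) + 304 = ((1 - 10)*(-8))*(2*(-4)*(1 - 1*(-4))) + 304 = (-9*(-8))*(2*(-4)*(1 + 4)) + 304 = 72*(2*(-4)*5) + 304 = 72*(-40) + 304 = -2880 + 304 = -2576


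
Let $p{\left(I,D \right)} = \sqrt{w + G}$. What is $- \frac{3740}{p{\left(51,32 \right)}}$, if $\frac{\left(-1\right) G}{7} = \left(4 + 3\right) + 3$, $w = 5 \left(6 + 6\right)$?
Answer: $374 i \sqrt{10} \approx 1182.7 i$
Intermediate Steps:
$w = 60$ ($w = 5 \cdot 12 = 60$)
$G = -70$ ($G = - 7 \left(\left(4 + 3\right) + 3\right) = - 7 \left(7 + 3\right) = \left(-7\right) 10 = -70$)
$p{\left(I,D \right)} = i \sqrt{10}$ ($p{\left(I,D \right)} = \sqrt{60 - 70} = \sqrt{-10} = i \sqrt{10}$)
$- \frac{3740}{p{\left(51,32 \right)}} = - \frac{3740}{i \sqrt{10}} = - 3740 \left(- \frac{i \sqrt{10}}{10}\right) = 374 i \sqrt{10}$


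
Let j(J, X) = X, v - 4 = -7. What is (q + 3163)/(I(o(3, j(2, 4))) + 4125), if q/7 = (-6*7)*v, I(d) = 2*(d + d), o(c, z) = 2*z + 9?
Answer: 4045/4193 ≈ 0.96470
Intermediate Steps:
v = -3 (v = 4 - 7 = -3)
o(c, z) = 9 + 2*z
I(d) = 4*d (I(d) = 2*(2*d) = 4*d)
q = 882 (q = 7*(-6*7*(-3)) = 7*(-42*(-3)) = 7*126 = 882)
(q + 3163)/(I(o(3, j(2, 4))) + 4125) = (882 + 3163)/(4*(9 + 2*4) + 4125) = 4045/(4*(9 + 8) + 4125) = 4045/(4*17 + 4125) = 4045/(68 + 4125) = 4045/4193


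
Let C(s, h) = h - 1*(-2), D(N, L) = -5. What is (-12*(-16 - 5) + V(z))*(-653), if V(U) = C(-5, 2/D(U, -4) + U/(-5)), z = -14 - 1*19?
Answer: -849553/5 ≈ -1.6991e+5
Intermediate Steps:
z = -33 (z = -14 - 19 = -33)
C(s, h) = 2 + h (C(s, h) = h + 2 = 2 + h)
V(U) = 8/5 - U/5 (V(U) = 2 + (2/(-5) + U/(-5)) = 2 + (2*(-⅕) + U*(-⅕)) = 2 + (-⅖ - U/5) = 8/5 - U/5)
(-12*(-16 - 5) + V(z))*(-653) = (-12*(-16 - 5) + (8/5 - ⅕*(-33)))*(-653) = (-12*(-21) + (8/5 + 33/5))*(-653) = (252 + 41/5)*(-653) = (1301/5)*(-653) = -849553/5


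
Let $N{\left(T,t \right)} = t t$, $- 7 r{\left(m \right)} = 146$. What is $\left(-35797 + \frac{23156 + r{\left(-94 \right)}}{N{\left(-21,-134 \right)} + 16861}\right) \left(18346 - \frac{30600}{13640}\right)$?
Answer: $- \frac{7796013378620491}{11872597} \approx -6.5664 \cdot 10^{8}$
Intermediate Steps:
$r{\left(m \right)} = - \frac{146}{7}$ ($r{\left(m \right)} = \left(- \frac{1}{7}\right) 146 = - \frac{146}{7}$)
$N{\left(T,t \right)} = t^{2}$
$\left(-35797 + \frac{23156 + r{\left(-94 \right)}}{N{\left(-21,-134 \right)} + 16861}\right) \left(18346 - \frac{30600}{13640}\right) = \left(-35797 + \frac{23156 - \frac{146}{7}}{\left(-134\right)^{2} + 16861}\right) \left(18346 - \frac{30600}{13640}\right) = \left(-35797 + \frac{161946}{7 \left(17956 + 16861\right)}\right) \left(18346 - \frac{765}{341}\right) = \left(-35797 + \frac{161946}{7 \cdot 34817}\right) \left(18346 - \frac{765}{341}\right) = \left(-35797 + \frac{161946}{7} \cdot \frac{1}{34817}\right) \frac{6255221}{341} = \left(-35797 + \frac{161946}{243719}\right) \frac{6255221}{341} = \left(- \frac{8724247097}{243719}\right) \frac{6255221}{341} = - \frac{7796013378620491}{11872597}$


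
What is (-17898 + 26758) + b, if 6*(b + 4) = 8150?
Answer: 30643/3 ≈ 10214.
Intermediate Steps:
b = 4063/3 (b = -4 + (⅙)*8150 = -4 + 4075/3 = 4063/3 ≈ 1354.3)
(-17898 + 26758) + b = (-17898 + 26758) + 4063/3 = 8860 + 4063/3 = 30643/3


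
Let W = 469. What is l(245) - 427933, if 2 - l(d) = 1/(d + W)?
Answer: -305542735/714 ≈ -4.2793e+5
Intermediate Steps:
l(d) = 2 - 1/(469 + d) (l(d) = 2 - 1/(d + 469) = 2 - 1/(469 + d))
l(245) - 427933 = (937 + 2*245)/(469 + 245) - 427933 = (937 + 490)/714 - 427933 = (1/714)*1427 - 427933 = 1427/714 - 427933 = -305542735/714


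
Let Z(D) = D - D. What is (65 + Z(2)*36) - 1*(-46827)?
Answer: 46892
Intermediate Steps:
Z(D) = 0
(65 + Z(2)*36) - 1*(-46827) = (65 + 0*36) - 1*(-46827) = (65 + 0) + 46827 = 65 + 46827 = 46892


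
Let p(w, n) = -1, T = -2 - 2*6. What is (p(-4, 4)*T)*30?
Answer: 420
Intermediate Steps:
T = -14 (T = -2 - 12 = -14)
(p(-4, 4)*T)*30 = -1*(-14)*30 = 14*30 = 420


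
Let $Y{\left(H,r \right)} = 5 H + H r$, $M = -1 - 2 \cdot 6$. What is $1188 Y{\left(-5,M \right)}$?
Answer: $47520$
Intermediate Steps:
$M = -13$ ($M = -1 - 12 = -13$)
$1188 Y{\left(-5,M \right)} = 1188 \left(- 5 \left(5 - 13\right)\right) = 1188 \left(\left(-5\right) \left(-8\right)\right) = 1188 \cdot 40 = 47520$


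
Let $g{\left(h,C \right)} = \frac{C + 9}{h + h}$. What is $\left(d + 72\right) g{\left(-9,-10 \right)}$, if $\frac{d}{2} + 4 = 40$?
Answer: $8$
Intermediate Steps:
$d = 72$ ($d = -8 + 2 \cdot 40 = -8 + 80 = 72$)
$g{\left(h,C \right)} = \frac{9 + C}{2 h}$
$\left(d + 72\right) g{\left(-9,-10 \right)} = \left(72 + 72\right) \frac{9 - 10}{2 \left(-9\right)} = 144 \cdot \frac{1}{2} \left(- \frac{1}{9}\right) \left(-1\right) = 144 \cdot \frac{1}{18} = 8$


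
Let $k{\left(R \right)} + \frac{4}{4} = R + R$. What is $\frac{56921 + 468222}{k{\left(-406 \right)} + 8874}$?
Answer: $\frac{525143}{8061} \approx 65.146$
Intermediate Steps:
$k{\left(R \right)} = -1 + 2 R$ ($k{\left(R \right)} = -1 + \left(R + R\right) = -1 + 2 R$)
$\frac{56921 + 468222}{k{\left(-406 \right)} + 8874} = \frac{56921 + 468222}{\left(-1 + 2 \left(-406\right)\right) + 8874} = \frac{525143}{\left(-1 - 812\right) + 8874} = \frac{525143}{-813 + 8874} = \frac{525143}{8061}$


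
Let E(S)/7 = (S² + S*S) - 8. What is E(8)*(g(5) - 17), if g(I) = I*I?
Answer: 6720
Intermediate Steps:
g(I) = I²
E(S) = -56 + 14*S² (E(S) = 7*((S² + S*S) - 8) = 7*((S² + S²) - 8) = 7*(2*S² - 8) = 7*(-8 + 2*S²) = -56 + 14*S²)
E(8)*(g(5) - 17) = (-56 + 14*8²)*(5² - 17) = (-56 + 14*64)*(25 - 17) = (-56 + 896)*8 = 840*8 = 6720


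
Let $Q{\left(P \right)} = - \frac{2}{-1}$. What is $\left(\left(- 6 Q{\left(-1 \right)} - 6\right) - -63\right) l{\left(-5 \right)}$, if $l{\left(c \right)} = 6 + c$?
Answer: $45$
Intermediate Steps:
$Q{\left(P \right)} = 2$ ($Q{\left(P \right)} = \left(-2\right) \left(-1\right) = 2$)
$\left(\left(- 6 Q{\left(-1 \right)} - 6\right) - -63\right) l{\left(-5 \right)} = \left(\left(\left(-6\right) 2 - 6\right) - -63\right) \left(6 - 5\right) = \left(\left(-12 - 6\right) + 63\right) 1 = \left(-18 + 63\right) 1 = 45 \cdot 1 = 45$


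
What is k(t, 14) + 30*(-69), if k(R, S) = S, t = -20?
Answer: -2056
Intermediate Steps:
k(t, 14) + 30*(-69) = 14 + 30*(-69) = 14 - 2070 = -2056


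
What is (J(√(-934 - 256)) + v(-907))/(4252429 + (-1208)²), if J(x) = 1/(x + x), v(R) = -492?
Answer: -492/5711693 - I*√1190/13593829340 ≈ -8.6139e-5 - 2.5377e-9*I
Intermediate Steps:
J(x) = 1/(2*x)
(J(√(-934 - 256)) + v(-907))/(4252429 + (-1208)²) = (1/(2*(√(-934 - 256))) - 492)/(4252429 + (-1208)²) = (1/(2*(√(-1190))) - 492)/(4252429 + 1459264) = (1/(2*((I*√1190))) - 492)/5711693 = ((-I*√1190/1190)/2 - 492)*(1/5711693) = (-I*√1190/2380 - 492)*(1/5711693) = (-492 - I*√1190/2380)*(1/5711693) = -492/5711693 - I*√1190/13593829340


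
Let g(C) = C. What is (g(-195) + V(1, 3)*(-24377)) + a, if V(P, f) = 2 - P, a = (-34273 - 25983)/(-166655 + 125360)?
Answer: -1014640484/41295 ≈ -24571.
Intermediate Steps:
a = 60256/41295 (a = -60256/(-41295) = -60256*(-1/41295) = 60256/41295 ≈ 1.4592)
(g(-195) + V(1, 3)*(-24377)) + a = (-195 + (2 - 1*1)*(-24377)) + 60256/41295 = (-195 + (2 - 1)*(-24377)) + 60256/41295 = (-195 + 1*(-24377)) + 60256/41295 = (-195 - 24377) + 60256/41295 = -24572 + 60256/41295 = -1014640484/41295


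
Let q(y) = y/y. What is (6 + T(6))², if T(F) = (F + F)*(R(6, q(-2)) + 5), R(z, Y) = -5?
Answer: 36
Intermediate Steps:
q(y) = 1
T(F) = 0 (T(F) = (F + F)*(-5 + 5) = (2*F)*0 = 0)
(6 + T(6))² = (6 + 0)² = 6² = 36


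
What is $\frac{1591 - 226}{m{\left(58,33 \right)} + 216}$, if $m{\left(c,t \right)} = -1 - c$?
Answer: $\frac{1365}{157} \approx 8.6943$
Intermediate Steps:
$\frac{1591 - 226}{m{\left(58,33 \right)} + 216} = \frac{1591 - 226}{\left(-1 - 58\right) + 216} = \frac{1365}{\left(-1 - 58\right) + 216} = \frac{1365}{-59 + 216} = \frac{1365}{157}$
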